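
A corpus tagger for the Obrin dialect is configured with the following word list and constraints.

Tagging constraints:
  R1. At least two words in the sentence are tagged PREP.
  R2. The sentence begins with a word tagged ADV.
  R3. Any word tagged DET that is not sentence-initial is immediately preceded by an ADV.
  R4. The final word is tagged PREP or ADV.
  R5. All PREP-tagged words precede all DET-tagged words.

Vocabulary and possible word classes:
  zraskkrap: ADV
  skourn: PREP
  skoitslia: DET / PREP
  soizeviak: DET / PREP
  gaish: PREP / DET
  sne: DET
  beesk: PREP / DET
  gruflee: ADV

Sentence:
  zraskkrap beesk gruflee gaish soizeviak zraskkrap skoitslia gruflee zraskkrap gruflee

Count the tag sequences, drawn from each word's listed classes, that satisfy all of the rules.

Candidates per position — 1:zraskkrap {ADV}; 2:beesk {PREP,DET}; 3:gruflee {ADV}; 4:gaish {PREP,DET}; 5:soizeviak {DET,PREP}; 6:zraskkrap {ADV}; 7:skoitslia {DET,PREP}; 8:gruflee {ADV}; 9:zraskkrap {ADV}; 10:gruflee {ADV}.
There are 16 candidate sequences in total.
The sequences that satisfy every rule: ADV PREP ADV PREP PREP ADV DET ADV ADV ADV; ADV PREP ADV PREP PREP ADV PREP ADV ADV ADV.
Count = 2.

2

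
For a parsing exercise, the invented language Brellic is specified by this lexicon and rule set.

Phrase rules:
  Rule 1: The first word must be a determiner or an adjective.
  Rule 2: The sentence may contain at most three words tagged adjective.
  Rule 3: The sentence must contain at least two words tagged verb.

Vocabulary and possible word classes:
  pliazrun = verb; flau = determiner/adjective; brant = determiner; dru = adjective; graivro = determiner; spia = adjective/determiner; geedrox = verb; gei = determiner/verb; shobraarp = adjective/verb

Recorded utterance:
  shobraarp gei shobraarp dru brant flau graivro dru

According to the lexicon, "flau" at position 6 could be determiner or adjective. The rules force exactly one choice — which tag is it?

Candidates per position — 1:shobraarp {adjective,verb}; 2:gei {determiner,verb}; 3:shobraarp {adjective,verb}; 4:dru {adjective}; 5:brant {determiner}; 6:flau {determiner,adjective}; 7:graivro {determiner}; 8:dru {adjective}.
Word 1 cannot be verb — rule 1 would then fail for every completion. It is adjective.
Word 2 cannot be determiner — rule 3 would then fail for every completion. It is verb.
Word 3 cannot be adjective — rule 2 would then fail for every completion. It is verb.
Word 6 cannot be adjective — rule 2 would then fail for every completion. It is determiner.
That leaves exactly one tagging: adjective verb verb adjective determiner determiner determiner adjective.
Rule-by-rule: rule 1 ok; rule 2 ok; rule 3 ok.

determiner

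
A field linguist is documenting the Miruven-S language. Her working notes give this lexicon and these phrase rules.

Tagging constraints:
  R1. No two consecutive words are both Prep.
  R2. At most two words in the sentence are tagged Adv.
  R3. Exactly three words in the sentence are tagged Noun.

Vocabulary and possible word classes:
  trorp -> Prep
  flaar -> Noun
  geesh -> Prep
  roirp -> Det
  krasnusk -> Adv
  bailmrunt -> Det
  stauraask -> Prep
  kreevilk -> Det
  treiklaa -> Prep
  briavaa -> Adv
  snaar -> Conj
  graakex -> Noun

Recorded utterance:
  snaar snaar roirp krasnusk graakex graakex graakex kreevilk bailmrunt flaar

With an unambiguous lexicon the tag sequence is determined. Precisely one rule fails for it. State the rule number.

3

Fixed tagging: Conj Conj Det Adv Noun Noun Noun Det Det Noun.
Applying the rules: R1 pass, R2 pass, R3 fail.
Only rule 3 fails.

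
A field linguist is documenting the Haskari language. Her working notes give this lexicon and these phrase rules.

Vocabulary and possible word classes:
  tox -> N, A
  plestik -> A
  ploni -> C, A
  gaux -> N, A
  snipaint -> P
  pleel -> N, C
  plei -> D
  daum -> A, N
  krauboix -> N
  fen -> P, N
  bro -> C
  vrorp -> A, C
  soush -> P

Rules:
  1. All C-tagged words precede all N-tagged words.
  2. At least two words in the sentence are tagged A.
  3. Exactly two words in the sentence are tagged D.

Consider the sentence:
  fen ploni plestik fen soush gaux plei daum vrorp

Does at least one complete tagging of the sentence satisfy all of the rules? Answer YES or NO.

NO

Candidates per position — 1:fen {P,N}; 2:ploni {C,A}; 3:plestik {A}; 4:fen {P,N}; 5:soush {P}; 6:gaux {N,A}; 7:plei {D}; 8:daum {A,N}; 9:vrorp {A,C}.
Rule 3 cannot be satisfied by any choice of tags from the lexicon.
So there is no consistent tagging.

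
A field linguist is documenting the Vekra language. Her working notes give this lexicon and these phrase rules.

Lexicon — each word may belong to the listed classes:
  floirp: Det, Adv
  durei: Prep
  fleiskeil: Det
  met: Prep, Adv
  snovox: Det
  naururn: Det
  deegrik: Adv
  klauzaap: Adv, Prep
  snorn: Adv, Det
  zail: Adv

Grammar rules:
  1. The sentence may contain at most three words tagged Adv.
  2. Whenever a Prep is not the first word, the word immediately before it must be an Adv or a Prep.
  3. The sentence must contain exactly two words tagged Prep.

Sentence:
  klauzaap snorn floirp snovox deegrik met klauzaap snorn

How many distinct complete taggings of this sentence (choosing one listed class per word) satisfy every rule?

Candidates per position — 1:klauzaap {Adv,Prep}; 2:snorn {Adv,Det}; 3:floirp {Det,Adv}; 4:snovox {Det}; 5:deegrik {Adv}; 6:met {Prep,Adv}; 7:klauzaap {Adv,Prep}; 8:snorn {Adv,Det}.
There are 64 candidate sequences in total.
Checking each against the rules leaves 12 sequences.
Count = 12.

12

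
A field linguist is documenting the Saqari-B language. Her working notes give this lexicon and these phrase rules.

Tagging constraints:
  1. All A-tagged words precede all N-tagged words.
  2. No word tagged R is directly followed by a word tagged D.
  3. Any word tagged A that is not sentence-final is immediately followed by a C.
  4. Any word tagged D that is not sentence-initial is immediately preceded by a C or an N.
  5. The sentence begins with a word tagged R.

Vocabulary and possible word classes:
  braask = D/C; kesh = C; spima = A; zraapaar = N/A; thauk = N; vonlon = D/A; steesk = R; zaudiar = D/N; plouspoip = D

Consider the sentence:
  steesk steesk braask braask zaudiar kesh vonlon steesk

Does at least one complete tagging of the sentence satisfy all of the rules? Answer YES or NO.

YES

Candidates per position — 1:steesk {R}; 2:steesk {R}; 3:braask {D,C}; 4:braask {D,C}; 5:zaudiar {D,N}; 6:kesh {C}; 7:vonlon {D,A}; 8:steesk {R}.
One satisfying assignment: R R C C N C D R.
Check: rule 1 ok; rule 2 ok; rule 3 ok; rule 4 ok; rule 5 ok.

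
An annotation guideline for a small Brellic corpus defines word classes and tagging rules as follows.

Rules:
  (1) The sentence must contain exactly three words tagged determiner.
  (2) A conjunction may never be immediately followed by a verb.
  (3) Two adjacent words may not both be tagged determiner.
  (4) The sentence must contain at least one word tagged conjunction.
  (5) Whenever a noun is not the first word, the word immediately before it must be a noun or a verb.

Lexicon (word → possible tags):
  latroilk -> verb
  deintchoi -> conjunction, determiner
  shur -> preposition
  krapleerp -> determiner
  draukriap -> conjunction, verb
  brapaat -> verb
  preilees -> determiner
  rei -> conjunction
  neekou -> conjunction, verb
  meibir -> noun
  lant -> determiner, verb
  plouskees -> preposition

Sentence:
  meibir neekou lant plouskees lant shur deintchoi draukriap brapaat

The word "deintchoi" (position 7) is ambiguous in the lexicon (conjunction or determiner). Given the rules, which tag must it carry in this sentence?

Candidates per position — 1:meibir {noun}; 2:neekou {conjunction,verb}; 3:lant {determiner,verb}; 4:plouskees {preposition}; 5:lant {determiner,verb}; 6:shur {preposition}; 7:deintchoi {conjunction,determiner}; 8:draukriap {conjunction,verb}; 9:brapaat {verb}.
At position 3, choosing verb makes rule 1 impossible to satisfy; hence determiner.
At position 5, choosing verb makes rule 1 impossible to satisfy; hence determiner.
At position 7, choosing conjunction makes rule 1 impossible to satisfy; hence determiner.
At position 8, choosing conjunction makes rule 2 impossible to satisfy; hence verb.
At position 2, choosing verb makes rule 4 impossible to satisfy; hence conjunction.
So the tagging must be: noun conjunction determiner preposition determiner preposition determiner verb verb.
Check: rule 1 satisfied; rule 2 satisfied; rule 3 satisfied; rule 4 satisfied; rule 5 satisfied.

determiner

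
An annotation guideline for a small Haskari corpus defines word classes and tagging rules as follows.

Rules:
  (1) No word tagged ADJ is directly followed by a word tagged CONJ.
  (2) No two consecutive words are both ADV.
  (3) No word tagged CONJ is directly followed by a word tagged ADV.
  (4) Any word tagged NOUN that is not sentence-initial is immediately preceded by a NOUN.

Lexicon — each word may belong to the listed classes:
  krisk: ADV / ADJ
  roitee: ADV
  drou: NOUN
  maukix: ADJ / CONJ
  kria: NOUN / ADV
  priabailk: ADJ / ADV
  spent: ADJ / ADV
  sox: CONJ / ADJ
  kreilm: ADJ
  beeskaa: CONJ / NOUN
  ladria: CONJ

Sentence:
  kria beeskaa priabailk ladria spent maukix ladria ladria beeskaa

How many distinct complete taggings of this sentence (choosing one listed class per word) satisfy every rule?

Candidates per position — 1:kria {NOUN,ADV}; 2:beeskaa {CONJ,NOUN}; 3:priabailk {ADJ,ADV}; 4:ladria {CONJ}; 5:spent {ADJ,ADV}; 6:maukix {ADJ,CONJ}; 7:ladria {CONJ}; 8:ladria {CONJ}; 9:beeskaa {CONJ,NOUN}.
There are 64 candidate sequences in total.
Every candidate sequence violates at least one rule; no consistent tagging exists.
Count = 0.

0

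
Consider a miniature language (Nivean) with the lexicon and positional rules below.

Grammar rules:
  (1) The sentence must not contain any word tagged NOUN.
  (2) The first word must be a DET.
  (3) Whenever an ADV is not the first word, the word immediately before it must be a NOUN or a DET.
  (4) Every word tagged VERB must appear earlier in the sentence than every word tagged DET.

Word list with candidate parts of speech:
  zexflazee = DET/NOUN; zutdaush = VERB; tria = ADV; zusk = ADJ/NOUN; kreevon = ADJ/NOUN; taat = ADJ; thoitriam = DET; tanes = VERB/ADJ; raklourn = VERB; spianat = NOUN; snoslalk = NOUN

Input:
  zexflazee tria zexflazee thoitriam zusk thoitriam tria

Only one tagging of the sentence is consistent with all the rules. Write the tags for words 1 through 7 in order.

Candidates per position — 1:zexflazee {DET,NOUN}; 2:tria {ADV}; 3:zexflazee {DET,NOUN}; 4:thoitriam {DET}; 5:zusk {ADJ,NOUN}; 6:thoitriam {DET}; 7:tria {ADV}.
Position 1: tagging it NOUN would leave rule 1 unsatisfiable, so it must be DET.
Position 3: tagging it NOUN would leave rule 1 unsatisfiable, so it must be DET.
Position 5: tagging it NOUN would leave rule 1 unsatisfiable, so it must be ADJ.
The unique satisfying tagging is: DET ADV DET DET ADJ DET ADV.
Verifying each rule — rule 1 satisfied; rule 2 satisfied; rule 3 satisfied; rule 4 satisfied.

DET ADV DET DET ADJ DET ADV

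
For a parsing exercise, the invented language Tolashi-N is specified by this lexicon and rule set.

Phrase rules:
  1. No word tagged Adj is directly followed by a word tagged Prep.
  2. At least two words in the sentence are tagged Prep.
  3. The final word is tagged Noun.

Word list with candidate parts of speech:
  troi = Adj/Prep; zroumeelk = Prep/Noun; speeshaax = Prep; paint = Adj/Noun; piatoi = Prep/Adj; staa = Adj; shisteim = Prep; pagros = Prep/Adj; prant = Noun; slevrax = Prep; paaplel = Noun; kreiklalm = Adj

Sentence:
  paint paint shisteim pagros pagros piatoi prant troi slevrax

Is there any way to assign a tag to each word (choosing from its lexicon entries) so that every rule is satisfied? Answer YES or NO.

Candidates per position — 1:paint {Adj,Noun}; 2:paint {Adj,Noun}; 3:shisteim {Prep}; 4:pagros {Prep,Adj}; 5:pagros {Prep,Adj}; 6:piatoi {Prep,Adj}; 7:prant {Noun}; 8:troi {Adj,Prep}; 9:slevrax {Prep}.
Rule 3 cannot be satisfied by any choice of tags from the lexicon.
So there is no consistent tagging.

NO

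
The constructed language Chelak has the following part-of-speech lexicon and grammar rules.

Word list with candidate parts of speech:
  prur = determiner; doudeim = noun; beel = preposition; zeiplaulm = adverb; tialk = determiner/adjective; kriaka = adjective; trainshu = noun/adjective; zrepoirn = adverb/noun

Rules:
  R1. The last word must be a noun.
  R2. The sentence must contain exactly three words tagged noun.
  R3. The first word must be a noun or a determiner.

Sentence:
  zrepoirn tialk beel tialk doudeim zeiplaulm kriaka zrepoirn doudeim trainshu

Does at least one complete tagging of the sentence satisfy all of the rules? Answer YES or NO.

Candidates per position — 1:zrepoirn {adverb,noun}; 2:tialk {determiner,adjective}; 3:beel {preposition}; 4:tialk {determiner,adjective}; 5:doudeim {noun}; 6:zeiplaulm {adverb}; 7:kriaka {adjective}; 8:zrepoirn {adverb,noun}; 9:doudeim {noun}; 10:trainshu {noun,adjective}.
Every candidate sequence violates at least one rule; no consistent tagging exists.

NO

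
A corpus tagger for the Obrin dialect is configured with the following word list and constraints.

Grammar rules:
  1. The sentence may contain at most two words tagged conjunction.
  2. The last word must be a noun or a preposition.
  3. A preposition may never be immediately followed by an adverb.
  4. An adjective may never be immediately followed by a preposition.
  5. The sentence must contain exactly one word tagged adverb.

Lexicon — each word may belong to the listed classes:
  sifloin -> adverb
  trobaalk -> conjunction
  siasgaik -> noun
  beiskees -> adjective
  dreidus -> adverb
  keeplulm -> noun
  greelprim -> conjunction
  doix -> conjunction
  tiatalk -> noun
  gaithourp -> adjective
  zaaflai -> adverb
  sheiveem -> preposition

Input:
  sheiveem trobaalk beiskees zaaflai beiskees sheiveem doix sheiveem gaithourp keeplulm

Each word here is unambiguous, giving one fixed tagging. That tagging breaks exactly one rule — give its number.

Fixed tagging: preposition conjunction adjective adverb adjective preposition conjunction preposition adjective noun.
Applying the rules: R1 holds, R2 holds, R3 holds, R4 violated, R5 holds.
Only rule 4 fails.

4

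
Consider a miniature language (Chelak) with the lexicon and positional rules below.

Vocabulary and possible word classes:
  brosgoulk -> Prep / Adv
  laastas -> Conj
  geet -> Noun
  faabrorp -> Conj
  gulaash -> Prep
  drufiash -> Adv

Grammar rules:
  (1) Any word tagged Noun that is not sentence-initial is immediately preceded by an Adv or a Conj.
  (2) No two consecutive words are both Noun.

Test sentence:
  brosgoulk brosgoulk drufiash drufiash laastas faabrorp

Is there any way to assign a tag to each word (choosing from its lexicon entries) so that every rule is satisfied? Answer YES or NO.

YES

Candidates per position — 1:brosgoulk {Prep,Adv}; 2:brosgoulk {Prep,Adv}; 3:drufiash {Adv}; 4:drufiash {Adv}; 5:laastas {Conj}; 6:faabrorp {Conj}.
One satisfying assignment: Adv Adv Adv Adv Conj Conj.
Rule-by-rule: rule 1 satisfied; rule 2 satisfied.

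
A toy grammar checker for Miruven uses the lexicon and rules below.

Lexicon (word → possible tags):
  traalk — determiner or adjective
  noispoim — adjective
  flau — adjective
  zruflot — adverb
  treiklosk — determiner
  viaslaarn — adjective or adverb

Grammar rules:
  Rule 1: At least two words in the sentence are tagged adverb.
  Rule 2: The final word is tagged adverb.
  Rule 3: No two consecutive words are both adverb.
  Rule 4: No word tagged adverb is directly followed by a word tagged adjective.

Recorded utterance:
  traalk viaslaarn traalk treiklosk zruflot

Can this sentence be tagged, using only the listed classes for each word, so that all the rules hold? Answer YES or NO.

YES

Candidates per position — 1:traalk {determiner,adjective}; 2:viaslaarn {adjective,adverb}; 3:traalk {determiner,adjective}; 4:treiklosk {determiner}; 5:zruflot {adverb}.
One satisfying assignment: determiner adverb determiner determiner adverb.
Rule-by-rule: rule 1 ok; rule 2 ok; rule 3 ok; rule 4 ok.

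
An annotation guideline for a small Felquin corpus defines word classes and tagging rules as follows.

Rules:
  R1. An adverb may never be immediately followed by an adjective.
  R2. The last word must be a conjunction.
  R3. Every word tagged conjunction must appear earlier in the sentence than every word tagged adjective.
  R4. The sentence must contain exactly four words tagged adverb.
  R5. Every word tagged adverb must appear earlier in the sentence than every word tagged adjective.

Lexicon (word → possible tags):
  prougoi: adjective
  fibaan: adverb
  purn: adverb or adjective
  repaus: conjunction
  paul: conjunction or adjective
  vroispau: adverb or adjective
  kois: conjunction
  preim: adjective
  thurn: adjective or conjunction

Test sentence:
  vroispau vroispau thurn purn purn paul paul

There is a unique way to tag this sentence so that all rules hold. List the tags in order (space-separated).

adverb adverb conjunction adverb adverb conjunction conjunction

Candidates per position — 1:vroispau {adverb,adjective}; 2:vroispau {adverb,adjective}; 3:thurn {adjective,conjunction}; 4:purn {adverb,adjective}; 5:purn {adverb,adjective}; 6:paul {conjunction,adjective}; 7:paul {conjunction,adjective}.
If word 1 were adjective, no tagging could satisfy rule 4; so word 1 is adverb.
If word 2 were adjective, no tagging could satisfy rule 1; so word 2 is adverb.
If word 3 were adjective, no tagging could satisfy rule 1; so word 3 is conjunction.
If word 4 were adjective, no tagging could satisfy rule 4; so word 4 is adverb.
If word 5 were adjective, no tagging could satisfy rule 1; so word 5 is adverb.
If word 6 were adjective, no tagging could satisfy rule 1; so word 6 is conjunction.
If word 7 were adjective, no tagging could satisfy rule 2; so word 7 is conjunction.
So the tagging must be: adverb adverb conjunction adverb adverb conjunction conjunction.
Check: rule 1 satisfied; rule 2 satisfied; rule 3 satisfied; rule 4 satisfied; rule 5 satisfied.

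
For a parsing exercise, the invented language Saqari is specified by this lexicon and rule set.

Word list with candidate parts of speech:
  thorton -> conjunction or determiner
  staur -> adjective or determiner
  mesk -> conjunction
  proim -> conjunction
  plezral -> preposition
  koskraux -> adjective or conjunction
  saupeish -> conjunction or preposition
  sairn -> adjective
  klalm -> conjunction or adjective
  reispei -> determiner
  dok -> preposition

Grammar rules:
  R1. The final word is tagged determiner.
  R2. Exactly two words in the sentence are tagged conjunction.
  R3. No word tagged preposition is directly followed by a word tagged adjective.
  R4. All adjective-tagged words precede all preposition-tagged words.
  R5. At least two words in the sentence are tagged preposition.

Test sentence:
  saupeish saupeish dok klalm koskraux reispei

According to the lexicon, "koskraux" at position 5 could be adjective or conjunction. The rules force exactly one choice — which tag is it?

conjunction

Candidates per position — 1:saupeish {conjunction,preposition}; 2:saupeish {conjunction,preposition}; 3:dok {preposition}; 4:klalm {conjunction,adjective}; 5:koskraux {adjective,conjunction}; 6:reispei {determiner}.
Position 4: tagging it adjective would leave rule 3 unsatisfiable, so it must be conjunction.
Position 5: tagging it adjective would leave rule 4 unsatisfiable, so it must be conjunction.
Position 1: tagging it conjunction would leave rule 2 unsatisfiable, so it must be preposition.
Position 2: tagging it conjunction would leave rule 2 unsatisfiable, so it must be preposition.
The unique satisfying tagging is: preposition preposition preposition conjunction conjunction determiner.
Verifying each rule — rule 1 ✓; rule 2 ✓; rule 3 ✓; rule 4 ✓; rule 5 ✓.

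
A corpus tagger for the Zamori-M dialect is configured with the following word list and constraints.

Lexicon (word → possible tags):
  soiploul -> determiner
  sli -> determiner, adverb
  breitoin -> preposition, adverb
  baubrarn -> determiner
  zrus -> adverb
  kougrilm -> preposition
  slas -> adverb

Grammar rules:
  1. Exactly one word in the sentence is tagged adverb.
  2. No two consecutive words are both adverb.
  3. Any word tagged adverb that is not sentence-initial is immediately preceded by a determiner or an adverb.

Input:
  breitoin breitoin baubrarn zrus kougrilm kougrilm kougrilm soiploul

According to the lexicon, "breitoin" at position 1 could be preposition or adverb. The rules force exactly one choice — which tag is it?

preposition

Candidates per position — 1:breitoin {preposition,adverb}; 2:breitoin {preposition,adverb}; 3:baubrarn {determiner}; 4:zrus {adverb}; 5:kougrilm {preposition}; 6:kougrilm {preposition}; 7:kougrilm {preposition}; 8:soiploul {determiner}.
At position 1, choosing adverb makes rule 1 impossible to satisfy; hence preposition.
At position 2, choosing adverb makes rule 1 impossible to satisfy; hence preposition.
The only consistent sequence is: preposition preposition determiner adverb preposition preposition preposition determiner.
Rule-by-rule: rule 1 ✓; rule 2 ✓; rule 3 ✓.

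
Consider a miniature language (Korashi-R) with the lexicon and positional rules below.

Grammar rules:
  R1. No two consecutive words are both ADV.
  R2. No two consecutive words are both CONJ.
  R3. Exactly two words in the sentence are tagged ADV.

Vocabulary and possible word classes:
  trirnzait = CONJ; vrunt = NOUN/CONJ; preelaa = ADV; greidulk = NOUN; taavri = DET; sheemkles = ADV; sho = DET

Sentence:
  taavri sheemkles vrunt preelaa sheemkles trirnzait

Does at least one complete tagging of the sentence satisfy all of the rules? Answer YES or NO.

Candidates per position — 1:taavri {DET}; 2:sheemkles {ADV}; 3:vrunt {NOUN,CONJ}; 4:preelaa {ADV}; 5:sheemkles {ADV}; 6:trirnzait {CONJ}.
Rule 1 cannot be satisfied by any choice of tags from the lexicon.
So there is no consistent tagging.

NO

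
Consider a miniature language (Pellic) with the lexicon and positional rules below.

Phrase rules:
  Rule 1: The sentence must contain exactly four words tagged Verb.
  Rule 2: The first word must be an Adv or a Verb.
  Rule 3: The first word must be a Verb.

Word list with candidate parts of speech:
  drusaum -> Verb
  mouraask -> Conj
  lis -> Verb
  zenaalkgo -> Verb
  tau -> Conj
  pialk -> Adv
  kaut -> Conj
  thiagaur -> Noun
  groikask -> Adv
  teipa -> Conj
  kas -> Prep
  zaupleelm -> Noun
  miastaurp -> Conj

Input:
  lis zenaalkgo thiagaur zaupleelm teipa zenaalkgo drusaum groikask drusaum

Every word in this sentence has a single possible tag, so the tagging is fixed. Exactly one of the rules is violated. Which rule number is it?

Fixed tagging: Verb Verb Noun Noun Conj Verb Verb Adv Verb.
Checking each rule: R1 fail, R2 pass, R3 pass.
Only rule 1 fails.

1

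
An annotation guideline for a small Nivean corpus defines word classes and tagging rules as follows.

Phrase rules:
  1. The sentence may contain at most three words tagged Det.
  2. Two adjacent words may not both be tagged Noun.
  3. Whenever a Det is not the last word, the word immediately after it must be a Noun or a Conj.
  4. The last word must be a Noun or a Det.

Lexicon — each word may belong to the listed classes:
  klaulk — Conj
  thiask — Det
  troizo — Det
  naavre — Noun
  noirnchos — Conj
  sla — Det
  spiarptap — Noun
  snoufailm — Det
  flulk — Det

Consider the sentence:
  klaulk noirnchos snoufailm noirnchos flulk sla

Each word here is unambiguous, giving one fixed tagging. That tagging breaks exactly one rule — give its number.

Fixed tagging: Conj Conj Det Conj Det Det.
Checking each rule: R1 holds, R2 holds, R3 violated, R4 holds.
Only rule 3 fails.

3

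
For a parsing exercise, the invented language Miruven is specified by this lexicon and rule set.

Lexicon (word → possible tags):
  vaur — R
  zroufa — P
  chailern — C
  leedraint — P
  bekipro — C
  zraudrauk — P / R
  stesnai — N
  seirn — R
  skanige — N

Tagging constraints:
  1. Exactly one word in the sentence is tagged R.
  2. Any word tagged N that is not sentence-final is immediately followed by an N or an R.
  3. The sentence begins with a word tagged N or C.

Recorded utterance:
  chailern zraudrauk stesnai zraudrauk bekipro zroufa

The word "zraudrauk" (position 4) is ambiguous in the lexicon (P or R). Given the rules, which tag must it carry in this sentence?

Candidates per position — 1:chailern {C}; 2:zraudrauk {P,R}; 3:stesnai {N}; 4:zraudrauk {P,R}; 5:bekipro {C}; 6:zroufa {P}.
Word 4 cannot be P — rule 2 would then fail for every completion. It is R.
Word 2 cannot be R — rule 1 would then fail for every completion. It is P.
So the tagging must be: C P N R C P.
Verifying each rule — rule 1 ok; rule 2 ok; rule 3 ok.

R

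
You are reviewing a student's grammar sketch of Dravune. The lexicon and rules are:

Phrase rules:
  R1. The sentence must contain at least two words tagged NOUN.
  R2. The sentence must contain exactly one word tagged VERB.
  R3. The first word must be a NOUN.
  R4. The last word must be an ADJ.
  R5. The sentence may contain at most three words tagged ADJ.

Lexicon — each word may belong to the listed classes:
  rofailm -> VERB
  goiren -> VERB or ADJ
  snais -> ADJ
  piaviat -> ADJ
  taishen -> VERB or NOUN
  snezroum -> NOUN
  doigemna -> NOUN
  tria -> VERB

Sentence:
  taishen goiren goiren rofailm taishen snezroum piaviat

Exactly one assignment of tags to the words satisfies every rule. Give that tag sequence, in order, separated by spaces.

NOUN ADJ ADJ VERB NOUN NOUN ADJ

Candidates per position — 1:taishen {VERB,NOUN}; 2:goiren {VERB,ADJ}; 3:goiren {VERB,ADJ}; 4:rofailm {VERB}; 5:taishen {VERB,NOUN}; 6:snezroum {NOUN}; 7:piaviat {ADJ}.
At position 1, choosing VERB makes rule 2 impossible to satisfy; hence NOUN.
At position 2, choosing VERB makes rule 2 impossible to satisfy; hence ADJ.
At position 3, choosing VERB makes rule 2 impossible to satisfy; hence ADJ.
At position 5, choosing VERB makes rule 2 impossible to satisfy; hence NOUN.
So the tagging must be: NOUN ADJ ADJ VERB NOUN NOUN ADJ.
Rule-by-rule: rule 1 holds; rule 2 holds; rule 3 holds; rule 4 holds; rule 5 holds.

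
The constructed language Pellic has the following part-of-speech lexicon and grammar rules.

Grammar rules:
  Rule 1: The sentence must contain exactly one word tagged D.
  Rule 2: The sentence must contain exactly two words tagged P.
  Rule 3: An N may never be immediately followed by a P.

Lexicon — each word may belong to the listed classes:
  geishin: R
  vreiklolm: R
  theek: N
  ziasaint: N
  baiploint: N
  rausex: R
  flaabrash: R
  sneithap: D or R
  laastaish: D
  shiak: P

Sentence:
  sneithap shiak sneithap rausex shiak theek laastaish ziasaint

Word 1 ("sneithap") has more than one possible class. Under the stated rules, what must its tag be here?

Candidates per position — 1:sneithap {D,R}; 2:shiak {P}; 3:sneithap {D,R}; 4:rausex {R}; 5:shiak {P}; 6:theek {N}; 7:laastaish {D}; 8:ziasaint {N}.
Position 1: tagging it D would leave rule 1 unsatisfiable, so it must be R.
Position 3: tagging it D would leave rule 1 unsatisfiable, so it must be R.
That leaves exactly one tagging: R P R R P N D N.
Check: rule 1 holds; rule 2 holds; rule 3 holds.

R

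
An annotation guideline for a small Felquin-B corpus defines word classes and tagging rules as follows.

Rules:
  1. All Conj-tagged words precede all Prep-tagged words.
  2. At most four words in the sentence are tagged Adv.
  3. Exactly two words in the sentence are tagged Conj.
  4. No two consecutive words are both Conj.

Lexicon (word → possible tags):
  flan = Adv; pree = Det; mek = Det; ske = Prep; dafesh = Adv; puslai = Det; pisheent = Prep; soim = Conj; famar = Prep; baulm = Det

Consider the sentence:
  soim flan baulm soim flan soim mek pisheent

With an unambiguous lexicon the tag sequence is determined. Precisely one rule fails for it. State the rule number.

3

Fixed tagging: Conj Adv Det Conj Adv Conj Det Prep.
Checking each rule: R1 pass, R2 pass, R3 fail, R4 pass.
Only rule 3 fails.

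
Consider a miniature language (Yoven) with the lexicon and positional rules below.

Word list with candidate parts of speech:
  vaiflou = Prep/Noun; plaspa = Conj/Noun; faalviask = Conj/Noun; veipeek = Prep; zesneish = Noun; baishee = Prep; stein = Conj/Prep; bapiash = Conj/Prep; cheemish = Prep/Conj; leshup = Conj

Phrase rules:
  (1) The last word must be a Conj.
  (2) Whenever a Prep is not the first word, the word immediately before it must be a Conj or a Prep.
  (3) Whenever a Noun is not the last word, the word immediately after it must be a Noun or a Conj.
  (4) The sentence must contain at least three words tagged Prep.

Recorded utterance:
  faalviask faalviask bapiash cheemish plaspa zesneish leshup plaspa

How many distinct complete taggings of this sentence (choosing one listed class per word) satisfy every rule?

Candidates per position — 1:faalviask {Conj,Noun}; 2:faalviask {Conj,Noun}; 3:bapiash {Conj,Prep}; 4:cheemish {Prep,Conj}; 5:plaspa {Conj,Noun}; 6:zesneish {Noun}; 7:leshup {Conj}; 8:plaspa {Conj,Noun}.
There are 64 candidate sequences in total.
Rule 4 cannot be satisfied by any choice of tags from the lexicon.
So there is no consistent tagging.
Count = 0.

0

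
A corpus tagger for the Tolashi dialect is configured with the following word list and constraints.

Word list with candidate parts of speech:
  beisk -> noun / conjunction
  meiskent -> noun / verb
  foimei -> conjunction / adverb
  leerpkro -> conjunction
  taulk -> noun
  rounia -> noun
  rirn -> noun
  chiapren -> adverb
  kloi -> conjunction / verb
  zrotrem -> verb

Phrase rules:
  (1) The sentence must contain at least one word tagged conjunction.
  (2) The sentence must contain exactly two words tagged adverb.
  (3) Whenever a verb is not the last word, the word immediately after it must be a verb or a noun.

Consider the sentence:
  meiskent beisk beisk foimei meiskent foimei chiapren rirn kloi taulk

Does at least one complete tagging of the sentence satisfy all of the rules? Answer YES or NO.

Candidates per position — 1:meiskent {noun,verb}; 2:beisk {noun,conjunction}; 3:beisk {noun,conjunction}; 4:foimei {conjunction,adverb}; 5:meiskent {noun,verb}; 6:foimei {conjunction,adverb}; 7:chiapren {adverb}; 8:rirn {noun}; 9:kloi {conjunction,verb}; 10:taulk {noun}.
One satisfying assignment: noun noun conjunction conjunction noun adverb adverb noun conjunction noun.
Check: rule 1 ✓; rule 2 ✓; rule 3 ✓.

YES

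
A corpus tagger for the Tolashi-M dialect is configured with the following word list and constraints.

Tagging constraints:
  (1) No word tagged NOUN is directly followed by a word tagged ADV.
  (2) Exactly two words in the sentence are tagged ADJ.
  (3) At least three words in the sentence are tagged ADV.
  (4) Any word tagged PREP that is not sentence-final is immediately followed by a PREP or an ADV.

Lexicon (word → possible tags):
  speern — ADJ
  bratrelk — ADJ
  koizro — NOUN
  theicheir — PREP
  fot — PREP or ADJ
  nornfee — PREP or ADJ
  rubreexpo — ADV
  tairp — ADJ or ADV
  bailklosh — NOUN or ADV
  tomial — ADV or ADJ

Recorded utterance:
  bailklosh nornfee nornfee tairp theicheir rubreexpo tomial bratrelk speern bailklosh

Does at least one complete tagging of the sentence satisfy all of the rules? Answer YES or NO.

YES

Candidates per position — 1:bailklosh {NOUN,ADV}; 2:nornfee {PREP,ADJ}; 3:nornfee {PREP,ADJ}; 4:tairp {ADJ,ADV}; 5:theicheir {PREP}; 6:rubreexpo {ADV}; 7:tomial {ADV,ADJ}; 8:bratrelk {ADJ}; 9:speern {ADJ}; 10:bailklosh {NOUN,ADV}.
One satisfying assignment: ADV PREP PREP ADV PREP ADV ADV ADJ ADJ NOUN.
Check: rule 1 holds; rule 2 holds; rule 3 holds; rule 4 holds.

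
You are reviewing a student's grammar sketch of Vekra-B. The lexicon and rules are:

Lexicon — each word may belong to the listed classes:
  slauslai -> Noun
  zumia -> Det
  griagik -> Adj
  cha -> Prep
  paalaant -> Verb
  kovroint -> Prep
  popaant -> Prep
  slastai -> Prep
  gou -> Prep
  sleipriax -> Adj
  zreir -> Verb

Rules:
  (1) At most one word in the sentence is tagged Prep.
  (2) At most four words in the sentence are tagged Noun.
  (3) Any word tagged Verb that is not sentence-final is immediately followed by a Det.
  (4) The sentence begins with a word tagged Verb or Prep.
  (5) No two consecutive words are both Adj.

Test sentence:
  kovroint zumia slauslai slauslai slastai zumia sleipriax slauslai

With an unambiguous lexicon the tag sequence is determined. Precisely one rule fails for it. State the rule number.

1

Fixed tagging: Prep Det Noun Noun Prep Det Adj Noun.
Applying the rules: R1 fails, R2 ok, R3 ok, R4 ok, R5 ok.
Only rule 1 fails.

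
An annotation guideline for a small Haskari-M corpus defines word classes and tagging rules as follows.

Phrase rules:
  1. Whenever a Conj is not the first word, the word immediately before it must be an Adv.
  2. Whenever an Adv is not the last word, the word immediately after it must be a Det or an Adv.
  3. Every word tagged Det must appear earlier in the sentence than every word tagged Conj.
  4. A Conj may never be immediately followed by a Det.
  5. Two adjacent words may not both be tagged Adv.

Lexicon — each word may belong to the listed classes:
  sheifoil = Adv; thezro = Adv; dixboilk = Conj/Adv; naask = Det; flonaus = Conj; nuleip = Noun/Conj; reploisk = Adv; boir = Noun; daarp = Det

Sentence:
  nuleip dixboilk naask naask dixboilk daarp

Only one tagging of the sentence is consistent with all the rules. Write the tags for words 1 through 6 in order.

Candidates per position — 1:nuleip {Noun,Conj}; 2:dixboilk {Conj,Adv}; 3:naask {Det}; 4:naask {Det}; 5:dixboilk {Conj,Adv}; 6:daarp {Det}.
Word 1 cannot be Conj — rule 3 would then fail for every completion. It is Noun.
Word 2 cannot be Conj — rule 1 would then fail for every completion. It is Adv.
Word 5 cannot be Conj — rule 1 would then fail for every completion. It is Adv.
The unique satisfying tagging is: Noun Adv Det Det Adv Det.
Checking: rule 1 holds; rule 2 holds; rule 3 holds; rule 4 holds; rule 5 holds.

Noun Adv Det Det Adv Det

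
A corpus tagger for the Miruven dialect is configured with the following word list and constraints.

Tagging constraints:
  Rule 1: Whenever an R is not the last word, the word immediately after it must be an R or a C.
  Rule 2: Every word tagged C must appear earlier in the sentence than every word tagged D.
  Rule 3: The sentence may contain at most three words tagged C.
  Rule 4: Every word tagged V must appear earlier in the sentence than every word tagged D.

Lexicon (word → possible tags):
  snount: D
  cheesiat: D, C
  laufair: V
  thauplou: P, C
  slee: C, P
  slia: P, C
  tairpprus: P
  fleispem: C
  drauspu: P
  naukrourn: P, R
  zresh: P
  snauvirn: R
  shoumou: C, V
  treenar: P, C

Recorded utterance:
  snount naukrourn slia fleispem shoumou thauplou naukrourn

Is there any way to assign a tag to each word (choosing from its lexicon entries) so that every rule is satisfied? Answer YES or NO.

Candidates per position — 1:snount {D}; 2:naukrourn {P,R}; 3:slia {P,C}; 4:fleispem {C}; 5:shoumou {C,V}; 6:thauplou {P,C}; 7:naukrourn {P,R}.
Rule 2 cannot be satisfied by any choice of tags from the lexicon.
So there is no consistent tagging.

NO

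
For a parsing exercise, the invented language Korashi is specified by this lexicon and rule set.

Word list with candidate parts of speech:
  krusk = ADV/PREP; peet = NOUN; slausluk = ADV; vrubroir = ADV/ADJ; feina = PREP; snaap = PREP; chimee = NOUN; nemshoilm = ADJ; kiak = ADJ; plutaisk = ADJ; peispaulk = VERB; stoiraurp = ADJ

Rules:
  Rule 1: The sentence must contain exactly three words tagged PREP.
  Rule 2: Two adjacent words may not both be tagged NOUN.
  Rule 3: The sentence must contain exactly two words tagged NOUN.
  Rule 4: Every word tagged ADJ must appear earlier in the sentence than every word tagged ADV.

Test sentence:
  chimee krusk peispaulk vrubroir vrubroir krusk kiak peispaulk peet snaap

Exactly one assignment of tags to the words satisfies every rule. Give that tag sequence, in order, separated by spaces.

NOUN PREP VERB ADJ ADJ PREP ADJ VERB NOUN PREP

Candidates per position — 1:chimee {NOUN}; 2:krusk {ADV,PREP}; 3:peispaulk {VERB}; 4:vrubroir {ADV,ADJ}; 5:vrubroir {ADV,ADJ}; 6:krusk {ADV,PREP}; 7:kiak {ADJ}; 8:peispaulk {VERB}; 9:peet {NOUN}; 10:snaap {PREP}.
Word 2 cannot be ADV — rule 1 would then fail for every completion. It is PREP.
Word 4 cannot be ADV — rule 4 would then fail for every completion. It is ADJ.
Word 5 cannot be ADV — rule 4 would then fail for every completion. It is ADJ.
Word 6 cannot be ADV — rule 1 would then fail for every completion. It is PREP.
The only consistent sequence is: NOUN PREP VERB ADJ ADJ PREP ADJ VERB NOUN PREP.
Verifying each rule — rule 1 holds; rule 2 holds; rule 3 holds; rule 4 holds.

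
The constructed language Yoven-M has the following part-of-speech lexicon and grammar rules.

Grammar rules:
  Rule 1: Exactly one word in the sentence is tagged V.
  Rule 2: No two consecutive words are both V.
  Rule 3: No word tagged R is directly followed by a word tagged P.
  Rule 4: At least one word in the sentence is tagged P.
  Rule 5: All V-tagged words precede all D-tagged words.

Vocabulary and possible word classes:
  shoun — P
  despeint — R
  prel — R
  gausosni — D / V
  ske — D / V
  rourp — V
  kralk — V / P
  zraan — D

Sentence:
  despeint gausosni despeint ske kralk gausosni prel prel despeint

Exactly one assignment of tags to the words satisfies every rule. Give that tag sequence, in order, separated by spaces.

Candidates per position — 1:despeint {R}; 2:gausosni {D,V}; 3:despeint {R}; 4:ske {D,V}; 5:kralk {V,P}; 6:gausosni {D,V}; 7:prel {R}; 8:prel {R}; 9:despeint {R}.
If word 5 were V, no tagging could satisfy rule 4; so word 5 is P.
The remaining ambiguous positions (2, 4, 6) are resolved jointly — only one combination satisfies every rule.
The only consistent sequence is: R V R D P D R R R.
Verifying each rule — rule 1 satisfied; rule 2 satisfied; rule 3 satisfied; rule 4 satisfied; rule 5 satisfied.

R V R D P D R R R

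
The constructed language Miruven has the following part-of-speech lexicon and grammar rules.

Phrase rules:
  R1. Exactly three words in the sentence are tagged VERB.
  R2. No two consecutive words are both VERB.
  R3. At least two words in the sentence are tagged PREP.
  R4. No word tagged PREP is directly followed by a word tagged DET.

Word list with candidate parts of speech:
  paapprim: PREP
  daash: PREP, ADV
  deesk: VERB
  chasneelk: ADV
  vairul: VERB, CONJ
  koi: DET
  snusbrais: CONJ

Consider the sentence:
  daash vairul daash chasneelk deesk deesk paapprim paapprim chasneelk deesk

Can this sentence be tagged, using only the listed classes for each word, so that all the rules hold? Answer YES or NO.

Candidates per position — 1:daash {PREP,ADV}; 2:vairul {VERB,CONJ}; 3:daash {PREP,ADV}; 4:chasneelk {ADV}; 5:deesk {VERB}; 6:deesk {VERB}; 7:paapprim {PREP}; 8:paapprim {PREP}; 9:chasneelk {ADV}; 10:deesk {VERB}.
Rule 2 cannot be satisfied by any choice of tags from the lexicon.
So there is no consistent tagging.

NO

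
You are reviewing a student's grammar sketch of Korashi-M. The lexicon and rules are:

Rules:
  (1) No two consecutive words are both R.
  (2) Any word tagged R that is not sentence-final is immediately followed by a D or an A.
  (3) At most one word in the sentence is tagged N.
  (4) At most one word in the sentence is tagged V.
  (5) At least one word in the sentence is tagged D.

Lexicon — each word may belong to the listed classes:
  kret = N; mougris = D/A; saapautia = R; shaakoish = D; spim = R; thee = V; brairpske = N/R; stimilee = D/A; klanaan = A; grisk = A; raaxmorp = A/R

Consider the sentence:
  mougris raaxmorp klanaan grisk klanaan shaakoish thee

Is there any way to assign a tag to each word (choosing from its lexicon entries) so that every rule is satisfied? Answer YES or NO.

Candidates per position — 1:mougris {D,A}; 2:raaxmorp {A,R}; 3:klanaan {A}; 4:grisk {A}; 5:klanaan {A}; 6:shaakoish {D}; 7:thee {V}.
One satisfying assignment: A A A A A D V.
Verifying each rule — rule 1 holds; rule 2 holds; rule 3 holds; rule 4 holds; rule 5 holds.

YES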